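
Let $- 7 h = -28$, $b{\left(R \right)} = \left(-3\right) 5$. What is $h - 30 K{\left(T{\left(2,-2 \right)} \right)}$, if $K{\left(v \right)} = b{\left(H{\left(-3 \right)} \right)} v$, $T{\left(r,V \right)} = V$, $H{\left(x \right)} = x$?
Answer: $-896$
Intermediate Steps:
$b{\left(R \right)} = -15$
$h = 4$ ($h = \left(- \frac{1}{7}\right) \left(-28\right) = 4$)
$K{\left(v \right)} = - 15 v$
$h - 30 K{\left(T{\left(2,-2 \right)} \right)} = 4 - 30 \left(\left(-15\right) \left(-2\right)\right) = 4 - 900 = -896$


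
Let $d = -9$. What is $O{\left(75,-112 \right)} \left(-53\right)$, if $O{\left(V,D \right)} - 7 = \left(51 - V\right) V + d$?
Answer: $95506$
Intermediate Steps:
$O{\left(V,D \right)} = -2 + V \left(51 - V\right)$ ($O{\left(V,D \right)} = 7 + \left(\left(51 - V\right) V - 9\right) = 7 + \left(V \left(51 - V\right) - 9\right) = 7 + \left(-9 + V \left(51 - V\right)\right) = -2 + V \left(51 - V\right)$)
$O{\left(75,-112 \right)} \left(-53\right) = \left(-2 - 75^{2} + 51 \cdot 75\right) \left(-53\right) = \left(-2 - 5625 + 3825\right) \left(-53\right) = \left(-1802\right) \left(-53\right) = 95506$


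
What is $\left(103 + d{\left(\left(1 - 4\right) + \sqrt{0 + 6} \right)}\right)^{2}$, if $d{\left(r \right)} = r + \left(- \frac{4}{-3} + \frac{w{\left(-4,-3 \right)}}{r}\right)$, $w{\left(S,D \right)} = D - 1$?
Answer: $\frac{100150}{9} + \frac{4424 \sqrt{6}}{9} \approx 12332.0$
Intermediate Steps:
$w{\left(S,D \right)} = -1 + D$ ($w{\left(S,D \right)} = D - 1 = -1 + D$)
$d{\left(r \right)} = \frac{4}{3} + r - \frac{4}{r}$ ($d{\left(r \right)} = r + \left(- \frac{4}{-3} + \frac{-1 - 3}{r}\right) = r - \left(- \frac{4}{3} + \frac{4}{r}\right) = r + \left(\frac{4}{3} - \frac{4}{r}\right) = \frac{4}{3} + r - \frac{4}{r}$)
$\left(103 + d{\left(\left(1 - 4\right) + \sqrt{0 + 6} \right)}\right)^{2} = \left(103 + \left(\frac{4}{3} + \left(\left(1 - 4\right) + \sqrt{0 + 6}\right) - \frac{4}{\left(1 - 4\right) + \sqrt{0 + 6}}\right)\right)^{2} = \left(103 - \left(\frac{5}{3} - \sqrt{6} + \frac{4}{-3 + \sqrt{6}}\right)\right)^{2} = \left(\frac{304}{3} + \sqrt{6} - \frac{4}{-3 + \sqrt{6}}\right)^{2}$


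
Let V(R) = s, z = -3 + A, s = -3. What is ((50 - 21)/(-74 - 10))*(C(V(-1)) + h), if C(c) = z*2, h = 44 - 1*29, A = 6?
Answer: -29/4 ≈ -7.2500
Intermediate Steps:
h = 15 (h = 44 - 29 = 15)
z = 3 (z = -3 + 6 = 3)
V(R) = -3
C(c) = 6 (C(c) = 3*2 = 6)
((50 - 21)/(-74 - 10))*(C(V(-1)) + h) = ((50 - 21)/(-74 - 10))*(6 + 15) = (29/(-84))*21 = (29*(-1/84))*21 = -29/84*21 = -29/4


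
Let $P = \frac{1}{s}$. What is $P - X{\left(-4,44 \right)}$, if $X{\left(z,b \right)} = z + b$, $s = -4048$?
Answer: $- \frac{161921}{4048} \approx -40.0$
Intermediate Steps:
$X{\left(z,b \right)} = b + z$
$P = - \frac{1}{4048}$ ($P = \frac{1}{-4048} = - \frac{1}{4048} \approx -0.00024704$)
$P - X{\left(-4,44 \right)} = - \frac{1}{4048} - \left(44 - 4\right) = - \frac{1}{4048} - 40 = - \frac{161921}{4048}$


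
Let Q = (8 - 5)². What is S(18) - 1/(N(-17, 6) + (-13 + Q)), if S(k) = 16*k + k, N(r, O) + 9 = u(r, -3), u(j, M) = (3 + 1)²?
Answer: 917/3 ≈ 305.67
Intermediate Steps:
u(j, M) = 16 (u(j, M) = 4² = 16)
Q = 9 (Q = 3² = 9)
N(r, O) = 7 (N(r, O) = -9 + 16 = 7)
S(k) = 17*k
S(18) - 1/(N(-17, 6) + (-13 + Q)) = 17*18 - 1/(7 + (-13 + 9)) = 306 - 1/(7 - 4) = 306 - 1/3 = 306 - 1*⅓ = 306 - ⅓ = 917/3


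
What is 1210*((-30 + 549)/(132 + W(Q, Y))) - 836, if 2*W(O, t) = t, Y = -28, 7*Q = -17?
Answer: 264671/59 ≈ 4485.9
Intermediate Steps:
Q = -17/7 (Q = (1/7)*(-17) = -17/7 ≈ -2.4286)
W(O, t) = t/2
1210*((-30 + 549)/(132 + W(Q, Y))) - 836 = 1210*((-30 + 549)/(132 + (1/2)*(-28))) - 836 = 1210*(519/(132 - 14)) - 836 = 1210*(519/118) - 836 = 313995/59 - 836 = 264671/59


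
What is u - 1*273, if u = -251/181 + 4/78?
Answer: -1936534/7059 ≈ -274.34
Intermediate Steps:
u = -9427/7059 (u = -251*1/181 + 4*(1/78) = -251/181 + 2/39 = -9427/7059 ≈ -1.3355)
u - 1*273 = -9427/7059 - 1*273 = -9427/7059 - 273 = -1936534/7059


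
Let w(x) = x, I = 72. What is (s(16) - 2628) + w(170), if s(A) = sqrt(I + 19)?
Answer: -2458 + sqrt(91) ≈ -2448.5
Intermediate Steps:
s(A) = sqrt(91) (s(A) = sqrt(72 + 19) = sqrt(91))
(s(16) - 2628) + w(170) = (sqrt(91) - 2628) + 170 = (-2628 + sqrt(91)) + 170 = -2458 + sqrt(91)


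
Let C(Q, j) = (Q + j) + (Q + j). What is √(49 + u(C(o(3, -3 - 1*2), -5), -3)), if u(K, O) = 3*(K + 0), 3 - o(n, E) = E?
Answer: √67 ≈ 8.1853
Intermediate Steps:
o(n, E) = 3 - E
C(Q, j) = 2*Q + 2*j
u(K, O) = 3*K
√(49 + u(C(o(3, -3 - 1*2), -5), -3)) = √(49 + 3*(2*(3 - (-3 - 1*2)) + 2*(-5))) = √(49 + 3*(2*(3 - (-3 - 2)) - 10)) = √(49 + 3*(2*(3 - 1*(-5)) - 10)) = √(49 + 3*(2*(3 + 5) - 10)) = √(49 + 3*(2*8 - 10)) = √(49 + 3*(16 - 10)) = √(49 + 3*6) = √(49 + 18) = √67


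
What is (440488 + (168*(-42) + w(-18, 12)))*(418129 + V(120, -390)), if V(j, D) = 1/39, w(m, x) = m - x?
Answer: 7067500282864/39 ≈ 1.8122e+11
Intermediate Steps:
V(j, D) = 1/39
(440488 + (168*(-42) + w(-18, 12)))*(418129 + V(120, -390)) = (440488 + (168*(-42) + (-18 - 1*12)))*(418129 + 1/39) = (440488 + (-7056 + (-18 - 12)))*(16307032/39) = (440488 + (-7056 - 30))*(16307032/39) = (440488 - 7086)*(16307032/39) = 433402*(16307032/39) = 7067500282864/39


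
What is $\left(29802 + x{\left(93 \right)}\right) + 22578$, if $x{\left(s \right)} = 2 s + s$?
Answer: $52659$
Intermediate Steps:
$x{\left(s \right)} = 3 s$
$\left(29802 + x{\left(93 \right)}\right) + 22578 = \left(29802 + 3 \cdot 93\right) + 22578 = \left(29802 + 279\right) + 22578 = 30081 + 22578 = 52659$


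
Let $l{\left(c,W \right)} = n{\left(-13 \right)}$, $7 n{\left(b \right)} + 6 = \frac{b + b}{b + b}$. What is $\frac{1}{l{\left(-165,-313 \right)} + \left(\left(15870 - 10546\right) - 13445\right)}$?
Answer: $- \frac{7}{56852} \approx -0.00012313$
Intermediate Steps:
$n{\left(b \right)} = - \frac{5}{7}$ ($n{\left(b \right)} = - \frac{6}{7} + \frac{\left(b + b\right) \frac{1}{b + b}}{7} = - \frac{6}{7} + \frac{2 b \frac{1}{2 b}}{7} = - \frac{6}{7} + \frac{1}{7} \cdot 1 = - \frac{6}{7} + \frac{1}{7} = - \frac{5}{7}$)
$l{\left(c,W \right)} = - \frac{5}{7}$
$\frac{1}{l{\left(-165,-313 \right)} + \left(\left(15870 - 10546\right) - 13445\right)} = \frac{1}{- \frac{5}{7} + \left(\left(15870 - 10546\right) - 13445\right)} = \frac{1}{- \frac{5}{7} + \left(5324 - 13445\right)} = \frac{1}{- \frac{5}{7} - 8121} = \frac{1}{- \frac{56852}{7}} = - \frac{7}{56852}$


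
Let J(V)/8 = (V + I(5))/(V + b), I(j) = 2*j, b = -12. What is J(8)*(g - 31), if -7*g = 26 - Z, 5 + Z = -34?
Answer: 10152/7 ≈ 1450.3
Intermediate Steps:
Z = -39 (Z = -5 - 34 = -39)
J(V) = 8*(10 + V)/(-12 + V) (J(V) = 8*((V + 2*5)/(V - 12)) = 8*((V + 10)/(-12 + V)) = 8*((10 + V)/(-12 + V)) = 8*(10 + V)/(-12 + V))
g = -65/7 (g = -(26 - 1*(-39))/7 = -(26 + 39)/7 = -⅐*65 = -65/7 ≈ -9.2857)
J(8)*(g - 31) = (8*(10 + 8)/(-12 + 8))*(-65/7 - 31) = (8*18/(-4))*(-282/7) = (8*(-¼)*18)*(-282/7) = -36*(-282/7) = 10152/7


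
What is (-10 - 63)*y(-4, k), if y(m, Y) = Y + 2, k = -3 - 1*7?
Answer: 584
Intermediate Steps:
k = -10 (k = -3 - 7 = -10)
y(m, Y) = 2 + Y
(-10 - 63)*y(-4, k) = (-10 - 63)*(2 - 10) = -73*(-8) = 584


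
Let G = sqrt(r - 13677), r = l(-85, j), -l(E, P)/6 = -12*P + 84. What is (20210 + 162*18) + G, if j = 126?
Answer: 23126 + I*sqrt(5109) ≈ 23126.0 + 71.477*I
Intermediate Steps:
l(E, P) = -504 + 72*P (l(E, P) = -6*(-12*P + 84) = -6*(84 - 12*P) = -504 + 72*P)
r = 8568 (r = -504 + 72*126 = -504 + 9072 = 8568)
G = I*sqrt(5109) (G = sqrt(8568 - 13677) = sqrt(-5109) = I*sqrt(5109) ≈ 71.477*I)
(20210 + 162*18) + G = (20210 + 162*18) + I*sqrt(5109) = (20210 + 2916) + I*sqrt(5109) = 23126 + I*sqrt(5109)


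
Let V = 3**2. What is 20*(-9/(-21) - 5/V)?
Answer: -160/63 ≈ -2.5397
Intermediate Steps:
V = 9
20*(-9/(-21) - 5/V) = 20*(-9/(-21) - 5/9) = 20*(-9*(-1/21) - 5*1/9) = 20*(3/7 - 5/9) = 20*(-8/63) = -160/63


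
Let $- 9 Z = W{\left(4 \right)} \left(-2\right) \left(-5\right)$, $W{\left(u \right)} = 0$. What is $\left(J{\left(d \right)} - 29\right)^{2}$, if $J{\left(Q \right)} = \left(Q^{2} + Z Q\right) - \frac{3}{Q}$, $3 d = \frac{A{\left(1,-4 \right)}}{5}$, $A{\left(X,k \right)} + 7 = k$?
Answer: $\frac{3638381761}{6125625} \approx 593.96$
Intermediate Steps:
$A{\left(X,k \right)} = -7 + k$
$Z = 0$ ($Z = - \frac{0 \left(-2\right) \left(-5\right)}{9} = - \frac{0 \left(-5\right)}{9} = \left(- \frac{1}{9}\right) 0 = 0$)
$d = - \frac{11}{15}$ ($d = \frac{\left(-7 - 4\right) \frac{1}{5}}{3} = \frac{\left(-11\right) \frac{1}{5}}{3} = \frac{1}{3} \left(- \frac{11}{5}\right) = - \frac{11}{15} \approx -0.73333$)
$J{\left(Q \right)} = Q^{2} - \frac{3}{Q}$ ($J{\left(Q \right)} = \left(Q^{2} + 0 Q\right) - \frac{3}{Q} = \left(Q^{2} + 0\right) - \frac{3}{Q} = Q^{2} - \frac{3}{Q}$)
$\left(J{\left(d \right)} - 29\right)^{2} = \left(\frac{-3 + \left(- \frac{11}{15}\right)^{3}}{- \frac{11}{15}} - 29\right)^{2} = \left(- \frac{15 \left(-3 - \frac{1331}{3375}\right)}{11} - 29\right)^{2} = \left(\left(- \frac{15}{11}\right) \left(- \frac{11456}{3375}\right) - 29\right)^{2} = \left(\frac{11456}{2475} - 29\right)^{2} = \left(- \frac{60319}{2475}\right)^{2} = \frac{3638381761}{6125625}$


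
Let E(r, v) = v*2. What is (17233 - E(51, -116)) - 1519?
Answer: 15946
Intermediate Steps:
E(r, v) = 2*v
(17233 - E(51, -116)) - 1519 = (17233 - 2*(-116)) - 1519 = (17233 - 1*(-232)) - 1519 = (17233 + 232) - 1519 = 17465 - 1519 = 15946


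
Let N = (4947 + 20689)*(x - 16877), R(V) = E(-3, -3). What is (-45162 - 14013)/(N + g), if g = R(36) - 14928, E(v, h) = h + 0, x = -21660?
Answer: 59175/987949463 ≈ 5.9897e-5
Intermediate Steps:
E(v, h) = h
R(V) = -3
g = -14931 (g = -3 - 14928 = -14931)
N = -987934532 (N = (4947 + 20689)*(-21660 - 16877) = 25636*(-38537) = -987934532)
(-45162 - 14013)/(N + g) = (-45162 - 14013)/(-987934532 - 14931) = -59175/(-987949463) = -59175*(-1/987949463) = 59175/987949463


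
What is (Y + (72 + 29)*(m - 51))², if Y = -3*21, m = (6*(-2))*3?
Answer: 78322500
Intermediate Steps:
m = -36 (m = -12*3 = -36)
Y = -63
(Y + (72 + 29)*(m - 51))² = (-63 + (72 + 29)*(-36 - 51))² = (-63 + 101*(-87))² = (-63 - 8787)² = (-8850)² = 78322500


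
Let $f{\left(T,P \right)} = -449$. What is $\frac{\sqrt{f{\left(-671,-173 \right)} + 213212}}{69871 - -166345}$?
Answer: $\frac{\sqrt{212763}}{236216} \approx 0.0019527$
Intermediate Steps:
$\frac{\sqrt{f{\left(-671,-173 \right)} + 213212}}{69871 - -166345} = \frac{\sqrt{-449 + 213212}}{69871 - -166345} = \frac{\sqrt{212763}}{69871 + 166345} = \frac{\sqrt{212763}}{236216}$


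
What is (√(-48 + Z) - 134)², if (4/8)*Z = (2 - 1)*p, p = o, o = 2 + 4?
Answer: 17920 - 1608*I ≈ 17920.0 - 1608.0*I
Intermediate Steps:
o = 6
p = 6
Z = 12 (Z = 2*((2 - 1)*6) = 2*(1*6) = 2*6 = 12)
(√(-48 + Z) - 134)² = (√(-48 + 12) - 134)² = (√(-36) - 134)² = (6*I - 134)² = (-134 + 6*I)²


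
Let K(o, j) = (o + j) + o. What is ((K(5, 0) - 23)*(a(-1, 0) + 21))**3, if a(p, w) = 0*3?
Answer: -20346417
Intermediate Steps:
a(p, w) = 0
K(o, j) = j + 2*o (K(o, j) = (j + o) + o = j + 2*o)
((K(5, 0) - 23)*(a(-1, 0) + 21))**3 = (((0 + 2*5) - 23)*(0 + 21))**3 = (((0 + 10) - 23)*21)**3 = ((10 - 23)*21)**3 = (-13*21)**3 = (-273)**3 = -20346417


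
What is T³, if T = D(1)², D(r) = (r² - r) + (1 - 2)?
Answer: 1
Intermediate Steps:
D(r) = -1 + r² - r (D(r) = (r² - r) - 1 = -1 + r² - r)
T = 1 (T = (-1 + 1² - 1*1)² = (-1 + 1 - 1)² = (-1)² = 1)
T³ = 1³ = 1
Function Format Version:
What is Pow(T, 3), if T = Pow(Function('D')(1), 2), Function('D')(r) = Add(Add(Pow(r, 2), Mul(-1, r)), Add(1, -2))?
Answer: 1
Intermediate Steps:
Function('D')(r) = Add(-1, Pow(r, 2), Mul(-1, r)) (Function('D')(r) = Add(Add(Pow(r, 2), Mul(-1, r)), -1) = Add(-1, Pow(r, 2), Mul(-1, r)))
T = 1 (T = Pow(Add(-1, Pow(1, 2), Mul(-1, 1)), 2) = Pow(Add(-1, 1, -1), 2) = Pow(-1, 2) = 1)
Pow(T, 3) = Pow(1, 3) = 1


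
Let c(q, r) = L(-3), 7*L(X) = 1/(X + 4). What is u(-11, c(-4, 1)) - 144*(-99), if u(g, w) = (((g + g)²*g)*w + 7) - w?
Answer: 94516/7 ≈ 13502.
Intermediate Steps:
L(X) = 1/(7*(4 + X)) (L(X) = 1/(7*(X + 4)) = 1/(7*(4 + X)))
c(q, r) = ⅐ (c(q, r) = 1/(7*(4 - 3)) = (⅐)/1 = (⅐)*1 = ⅐)
u(g, w) = 7 - w + 4*w*g³ (u(g, w) = (((2*g)²*g)*w + 7) - w = (((4*g²)*g)*w + 7) - w = ((4*g³)*w + 7) - w = (4*w*g³ + 7) - w = (7 + 4*w*g³) - w = 7 - w + 4*w*g³)
u(-11, c(-4, 1)) - 144*(-99) = (7 - 1*⅐ + 4*(⅐)*(-11)³) - 144*(-99) = (7 - ⅐ + 4*(⅐)*(-1331)) + 14256 = (7 - ⅐ - 5324/7) + 14256 = -5276/7 + 14256 = 94516/7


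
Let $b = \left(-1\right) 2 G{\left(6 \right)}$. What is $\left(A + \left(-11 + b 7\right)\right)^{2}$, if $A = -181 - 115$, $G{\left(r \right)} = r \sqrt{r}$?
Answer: $136585 + 51576 \sqrt{6} \approx 2.6292 \cdot 10^{5}$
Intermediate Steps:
$G{\left(r \right)} = r^{\frac{3}{2}}$
$b = - 12 \sqrt{6}$ ($b = \left(-1\right) 2 \cdot 6^{\frac{3}{2}} = - 2 \cdot 6 \sqrt{6} = - 12 \sqrt{6} \approx -29.394$)
$A = -296$
$\left(A + \left(-11 + b 7\right)\right)^{2} = \left(-296 + \left(-11 + - 12 \sqrt{6} \cdot 7\right)\right)^{2} = \left(-296 - \left(11 + 84 \sqrt{6}\right)\right)^{2} = \left(-307 - 84 \sqrt{6}\right)^{2}$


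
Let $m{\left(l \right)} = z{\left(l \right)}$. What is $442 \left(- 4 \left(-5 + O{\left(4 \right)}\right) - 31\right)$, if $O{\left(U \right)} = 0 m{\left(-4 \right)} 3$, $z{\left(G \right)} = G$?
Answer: $-4862$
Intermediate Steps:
$m{\left(l \right)} = l$
$O{\left(U \right)} = 0$ ($O{\left(U \right)} = 0 \left(-4\right) 3 = 0 \cdot 3 = 0$)
$442 \left(- 4 \left(-5 + O{\left(4 \right)}\right) - 31\right) = 442 \left(- 4 \left(-5 + 0\right) - 31\right) = 442 \left(\left(-4\right) \left(-5\right) - 31\right) = 442 \left(20 - 31\right) = 442 \left(-11\right) = -4862$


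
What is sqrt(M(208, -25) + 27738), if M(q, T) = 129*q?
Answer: sqrt(54570) ≈ 233.60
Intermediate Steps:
sqrt(M(208, -25) + 27738) = sqrt(129*208 + 27738) = sqrt(26832 + 27738) = sqrt(54570)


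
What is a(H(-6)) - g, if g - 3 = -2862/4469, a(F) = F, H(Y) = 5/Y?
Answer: -85615/26814 ≈ -3.1929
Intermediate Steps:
g = 10545/4469 (g = 3 - 2862/4469 = 10545/4469 ≈ 2.3596)
a(H(-6)) - g = 5/(-6) - 1*10545/4469 = 5*(-⅙) - 10545/4469 = -⅚ - 10545/4469 = -85615/26814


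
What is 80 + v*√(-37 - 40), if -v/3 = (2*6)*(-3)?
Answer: 80 + 108*I*√77 ≈ 80.0 + 947.7*I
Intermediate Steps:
v = 108 (v = -3*2*6*(-3) = -36*(-3) = -3*(-36) = 108)
80 + v*√(-37 - 40) = 80 + 108*√(-37 - 40) = 80 + 108*√(-77) = 80 + 108*(I*√77) = 80 + 108*I*√77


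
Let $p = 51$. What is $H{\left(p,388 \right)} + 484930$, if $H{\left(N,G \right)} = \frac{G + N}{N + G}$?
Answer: $484931$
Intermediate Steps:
$H{\left(N,G \right)} = 1$ ($H{\left(N,G \right)} = \frac{G + N}{G + N} = 1$)
$H{\left(p,388 \right)} + 484930 = 1 + 484930 = 484931$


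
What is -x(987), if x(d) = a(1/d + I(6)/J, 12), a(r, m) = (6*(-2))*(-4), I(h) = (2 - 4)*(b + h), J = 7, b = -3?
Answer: -48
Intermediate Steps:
I(h) = 6 - 2*h (I(h) = (2 - 4)*(-3 + h) = -2*(-3 + h) = 6 - 2*h)
a(r, m) = 48 (a(r, m) = -12*(-4) = 48)
x(d) = 48
-x(987) = -1*48 = -48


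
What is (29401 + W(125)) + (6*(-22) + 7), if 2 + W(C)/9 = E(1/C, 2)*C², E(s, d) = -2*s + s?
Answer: 28133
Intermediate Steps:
E(s, d) = -s
W(C) = -18 - 9*C (W(C) = -18 + 9*((-1/C)*C²) = -18 + 9*(-C) = -18 - 9*C)
(29401 + W(125)) + (6*(-22) + 7) = (29401 + (-18 - 9*125)) + (6*(-22) + 7) = (29401 + (-18 - 1125)) + (-132 + 7) = (29401 - 1143) - 125 = 28258 - 125 = 28133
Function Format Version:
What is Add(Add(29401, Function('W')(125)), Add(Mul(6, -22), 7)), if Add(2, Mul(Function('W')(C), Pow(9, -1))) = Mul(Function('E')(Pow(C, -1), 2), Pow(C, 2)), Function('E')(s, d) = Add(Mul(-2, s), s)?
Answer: 28133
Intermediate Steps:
Function('E')(s, d) = Mul(-1, s)
Function('W')(C) = Add(-18, Mul(-9, C)) (Function('W')(C) = Add(-18, Mul(9, Mul(Mul(-1, Pow(C, -1)), Pow(C, 2)))) = Add(-18, Mul(9, Mul(-1, C))) = Add(-18, Mul(-9, C)))
Add(Add(29401, Function('W')(125)), Add(Mul(6, -22), 7)) = Add(Add(29401, Add(-18, Mul(-9, 125))), Add(Mul(6, -22), 7)) = Add(Add(29401, Add(-18, -1125)), Add(-132, 7)) = Add(Add(29401, -1143), -125) = Add(28258, -125) = 28133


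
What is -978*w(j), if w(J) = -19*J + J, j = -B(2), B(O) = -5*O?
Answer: 176040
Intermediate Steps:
j = 10 (j = -(-5)*2 = -1*(-10) = 10)
w(J) = -18*J
-978*w(j) = -(-17604)*10 = -978*(-180) = 176040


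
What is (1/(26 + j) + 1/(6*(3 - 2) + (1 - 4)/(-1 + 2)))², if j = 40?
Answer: 529/4356 ≈ 0.12144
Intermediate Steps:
(1/(26 + j) + 1/(6*(3 - 2) + (1 - 4)/(-1 + 2)))² = (1/(26 + 40) + 1/(6*(3 - 2) + (1 - 4)/(-1 + 2)))² = (1/66 + 1/(6*1 - 3/1))² = (1/66 + 1/(6 + 1*(-3)))² = (1/66 + 1/(6 - 3))² = (1/66 + 1/3)² = (1/66 + ⅓)² = (23/66)² = 529/4356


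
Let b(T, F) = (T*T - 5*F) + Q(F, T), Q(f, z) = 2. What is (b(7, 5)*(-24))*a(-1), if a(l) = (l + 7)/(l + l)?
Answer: 1872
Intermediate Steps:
a(l) = (7 + l)/(2*l) (a(l) = (7 + l)/((2*l)) = (7 + l)*(1/(2*l)) = (7 + l)/(2*l))
b(T, F) = 2 + T**2 - 5*F (b(T, F) = (T*T - 5*F) + 2 = (T**2 - 5*F) + 2 = 2 + T**2 - 5*F)
(b(7, 5)*(-24))*a(-1) = ((2 + 7**2 - 5*5)*(-24))*((1/2)*(7 - 1)/(-1)) = ((2 + 49 - 25)*(-24))*((1/2)*(-1)*6) = (26*(-24))*(-3) = -624*(-3) = 1872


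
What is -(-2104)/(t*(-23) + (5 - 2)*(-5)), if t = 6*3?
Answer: -2104/429 ≈ -4.9044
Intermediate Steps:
t = 18
-(-2104)/(t*(-23) + (5 - 2)*(-5)) = -(-2104)/(18*(-23) + (5 - 2)*(-5)) = -(-2104)/(-414 + 3*(-5)) = -(-2104)/(-414 - 15) = -(-2104)/(-429) = -(-2104)*(-1)/429 = -1*2104/429 = -2104/429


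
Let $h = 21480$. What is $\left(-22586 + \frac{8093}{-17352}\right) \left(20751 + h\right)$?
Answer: $- \frac{5517062978105}{5784} \approx -9.5385 \cdot 10^{8}$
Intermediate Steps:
$\left(-22586 + \frac{8093}{-17352}\right) \left(20751 + h\right) = \left(-22586 + \frac{8093}{-17352}\right) \left(20751 + 21480\right) = \left(-22586 + 8093 \left(- \frac{1}{17352}\right)\right) 42231 = \left(-22586 - \frac{8093}{17352}\right) 42231 = \left(- \frac{391920365}{17352}\right) 42231 = - \frac{5517062978105}{5784}$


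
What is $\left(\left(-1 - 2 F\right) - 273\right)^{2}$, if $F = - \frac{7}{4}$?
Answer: $\frac{292681}{4} \approx 73170.0$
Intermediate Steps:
$F = - \frac{7}{4}$ ($F = \left(-7\right) \frac{1}{4} = - \frac{7}{4} \approx -1.75$)
$\left(\left(-1 - 2 F\right) - 273\right)^{2} = \left(\left(-1 - - \frac{7}{2}\right) - 273\right)^{2} = \left(\left(-1 + \frac{7}{2}\right) - 273\right)^{2} = \left(\frac{5}{2} - 273\right)^{2} = \left(- \frac{541}{2}\right)^{2} = \frac{292681}{4}$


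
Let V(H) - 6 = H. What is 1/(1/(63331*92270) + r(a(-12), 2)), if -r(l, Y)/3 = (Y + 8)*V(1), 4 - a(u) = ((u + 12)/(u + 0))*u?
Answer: -5843551370/1227145787699 ≈ -0.0047619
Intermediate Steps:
V(H) = 6 + H
a(u) = -8 - u (a(u) = 4 - (u + 12)/(u + 0)*u = 4 - (12 + u)/u*u = 4 - (12 + u) = 4 + (-12 - u) = -8 - u)
r(l, Y) = -168 - 21*Y (r(l, Y) = -3*(Y + 8)*(6 + 1) = -3*(8 + Y)*7 = -3*(56 + 7*Y) = -168 - 21*Y)
1/(1/(63331*92270) + r(a(-12), 2)) = 1/(1/(63331*92270) + (-168 - 21*2)) = 1/((1/63331)*(1/92270) + (-168 - 42)) = 1/(1/5843551370 - 210) = 1/(-1227145787699/5843551370) = -5843551370/1227145787699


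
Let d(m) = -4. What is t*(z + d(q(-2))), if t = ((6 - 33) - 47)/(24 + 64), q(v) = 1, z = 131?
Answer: -4699/44 ≈ -106.80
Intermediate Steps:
t = -37/44 (t = (-27 - 47)/88 = -74*1/88 = -37/44 ≈ -0.84091)
t*(z + d(q(-2))) = -37*(131 - 4)/44 = -37/44*127 = -4699/44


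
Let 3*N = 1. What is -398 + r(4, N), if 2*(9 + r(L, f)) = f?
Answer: -2441/6 ≈ -406.83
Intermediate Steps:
N = ⅓ (N = (⅓)*1 = ⅓ ≈ 0.33333)
r(L, f) = -9 + f/2
-398 + r(4, N) = -398 + (-9 + (½)*(⅓)) = -398 + (-9 + ⅙) = -398 - 53/6 = -2441/6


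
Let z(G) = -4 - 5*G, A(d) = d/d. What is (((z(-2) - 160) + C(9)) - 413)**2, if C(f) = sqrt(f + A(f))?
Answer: (567 - sqrt(10))**2 ≈ 3.1791e+5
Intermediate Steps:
A(d) = 1
C(f) = sqrt(1 + f) (C(f) = sqrt(f + 1) = sqrt(1 + f))
(((z(-2) - 160) + C(9)) - 413)**2 = ((((-4 - 5*(-2)) - 160) + sqrt(1 + 9)) - 413)**2 = ((((-4 + 10) - 160) + sqrt(10)) - 413)**2 = (((6 - 160) + sqrt(10)) - 413)**2 = ((-154 + sqrt(10)) - 413)**2 = (-567 + sqrt(10))**2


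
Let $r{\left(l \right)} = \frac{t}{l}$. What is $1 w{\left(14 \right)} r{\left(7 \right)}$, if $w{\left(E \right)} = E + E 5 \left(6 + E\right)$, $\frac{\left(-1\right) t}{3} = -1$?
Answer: $606$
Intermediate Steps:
$t = 3$ ($t = \left(-3\right) \left(-1\right) = 3$)
$r{\left(l \right)} = \frac{3}{l}$
$w{\left(E \right)} = E + E \left(30 + 5 E\right)$
$1 w{\left(14 \right)} r{\left(7 \right)} = 1 \cdot 14 \left(31 + 5 \cdot 14\right) \frac{3}{7} = 1 \cdot 14 \left(31 + 70\right) 3 \cdot \frac{1}{7} = 1 \cdot 14 \cdot 101 \cdot \frac{3}{7} = 1 \cdot 1414 \cdot \frac{3}{7} = 1414 \cdot \frac{3}{7} = 606$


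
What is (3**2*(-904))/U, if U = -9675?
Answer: 904/1075 ≈ 0.84093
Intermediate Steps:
(3**2*(-904))/U = (3**2*(-904))/(-9675) = (9*(-904))*(-1/9675) = -8136*(-1/9675) = 904/1075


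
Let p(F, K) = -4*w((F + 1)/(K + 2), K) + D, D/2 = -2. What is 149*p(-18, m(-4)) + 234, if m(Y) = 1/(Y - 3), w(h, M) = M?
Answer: -1938/7 ≈ -276.86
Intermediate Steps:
D = -4 (D = 2*(-2) = -4)
m(Y) = 1/(-3 + Y)
p(F, K) = -4 - 4*K (p(F, K) = -4*K - 4 = -4 - 4*K)
149*p(-18, m(-4)) + 234 = 149*(-4 - 4/(-3 - 4)) + 234 = 149*(-4 - 4/(-7)) + 234 = 149*(-4 - 4*(-1/7)) + 234 = 149*(-4 + 4/7) + 234 = 149*(-24/7) + 234 = -3576/7 + 234 = -1938/7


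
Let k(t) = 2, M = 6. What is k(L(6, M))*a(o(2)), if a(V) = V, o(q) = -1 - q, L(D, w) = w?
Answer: -6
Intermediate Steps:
k(L(6, M))*a(o(2)) = 2*(-1 - 1*2) = 2*(-1 - 2) = 2*(-3) = -6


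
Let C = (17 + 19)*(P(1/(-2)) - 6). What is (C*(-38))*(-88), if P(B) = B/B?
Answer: -601920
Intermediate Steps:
P(B) = 1
C = -180 (C = (17 + 19)*(1 - 6) = 36*(-5) = -180)
(C*(-38))*(-88) = -180*(-38)*(-88) = 6840*(-88) = -601920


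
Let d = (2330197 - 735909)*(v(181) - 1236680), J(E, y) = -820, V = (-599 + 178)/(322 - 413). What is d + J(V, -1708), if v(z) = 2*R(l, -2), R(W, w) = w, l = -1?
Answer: -1971630461812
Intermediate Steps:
V = 421/91 (V = -421/(-91) = -421*(-1/91) = 421/91 ≈ 4.6264)
v(z) = -4 (v(z) = 2*(-2) = -4)
d = -1971630460992 (d = (2330197 - 735909)*(-4 - 1236680) = 1594288*(-1236684) = -1971630460992)
d + J(V, -1708) = -1971630460992 - 820 = -1971630461812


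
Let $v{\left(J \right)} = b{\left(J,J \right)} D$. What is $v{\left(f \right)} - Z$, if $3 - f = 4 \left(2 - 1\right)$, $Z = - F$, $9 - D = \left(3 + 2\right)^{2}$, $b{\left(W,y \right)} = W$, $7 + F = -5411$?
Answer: $-5402$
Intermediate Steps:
$F = -5418$ ($F = -7 - 5411 = -5418$)
$D = -16$ ($D = 9 - \left(3 + 2\right)^{2} = 9 - 5^{2} = 9 - 25 = -16$)
$Z = 5418$ ($Z = \left(-1\right) \left(-5418\right) = 5418$)
$f = -1$ ($f = 3 - 4 \left(2 - 1\right) = 3 - 4 \cdot 1 = 3 - 4 = -1$)
$v{\left(J \right)} = - 16 J$ ($v{\left(J \right)} = J \left(-16\right) = - 16 J$)
$v{\left(f \right)} - Z = \left(-16\right) \left(-1\right) - 5418 = 16 - 5418 = -5402$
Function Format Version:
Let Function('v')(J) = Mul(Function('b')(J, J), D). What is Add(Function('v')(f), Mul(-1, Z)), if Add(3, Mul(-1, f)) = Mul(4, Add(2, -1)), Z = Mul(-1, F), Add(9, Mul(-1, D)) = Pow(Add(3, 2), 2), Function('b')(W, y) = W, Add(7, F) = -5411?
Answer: -5402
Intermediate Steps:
F = -5418 (F = Add(-7, -5411) = -5418)
D = -16 (D = Add(9, Mul(-1, Pow(Add(3, 2), 2))) = Add(9, Mul(-1, Pow(5, 2))) = Add(9, Mul(-1, 25)) = Add(9, -25) = -16)
Z = 5418 (Z = Mul(-1, -5418) = 5418)
f = -1 (f = Add(3, Mul(-1, Mul(4, Add(2, -1)))) = Add(3, Mul(-1, Mul(4, 1))) = Add(3, Mul(-1, 4)) = Add(3, -4) = -1)
Function('v')(J) = Mul(-16, J) (Function('v')(J) = Mul(J, -16) = Mul(-16, J))
Add(Function('v')(f), Mul(-1, Z)) = Add(Mul(-16, -1), Mul(-1, 5418)) = Add(16, -5418) = -5402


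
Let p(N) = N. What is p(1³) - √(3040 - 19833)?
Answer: 1 - I*√16793 ≈ 1.0 - 129.59*I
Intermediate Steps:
p(1³) - √(3040 - 19833) = 1³ - √(3040 - 19833) = 1 - √(-16793) = 1 - I*√16793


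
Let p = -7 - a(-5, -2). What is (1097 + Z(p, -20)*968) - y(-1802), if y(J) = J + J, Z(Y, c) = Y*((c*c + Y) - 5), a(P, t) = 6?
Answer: -4802387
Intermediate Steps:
p = -13 (p = -7 - 1*6 = -7 - 6 = -13)
Z(Y, c) = Y*(-5 + Y + c²) (Z(Y, c) = Y*((c² + Y) - 5) = Y*((Y + c²) - 5) = Y*(-5 + Y + c²))
y(J) = 2*J
(1097 + Z(p, -20)*968) - y(-1802) = (1097 - 13*(-5 - 13 + (-20)²)*968) - 2*(-1802) = (1097 - 13*(-5 - 13 + 400)*968) - 1*(-3604) = (1097 - 13*382*968) + 3604 = (1097 - 4966*968) + 3604 = (1097 - 4807088) + 3604 = -4805991 + 3604 = -4802387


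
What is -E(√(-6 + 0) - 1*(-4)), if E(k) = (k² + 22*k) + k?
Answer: -102 - 31*I*√6 ≈ -102.0 - 75.934*I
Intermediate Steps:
E(k) = k² + 23*k
-E(√(-6 + 0) - 1*(-4)) = -(√(-6 + 0) - 1*(-4))*(23 + (√(-6 + 0) - 1*(-4))) = -(√(-6) + 4)*(23 + (√(-6) + 4)) = -(I*√6 + 4)*(23 + (I*√6 + 4)) = -(4 + I*√6)*(23 + (4 + I*√6)) = -(4 + I*√6)*(27 + I*√6)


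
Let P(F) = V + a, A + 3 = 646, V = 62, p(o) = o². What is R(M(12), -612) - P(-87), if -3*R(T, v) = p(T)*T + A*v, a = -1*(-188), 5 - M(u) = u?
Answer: 393109/3 ≈ 1.3104e+5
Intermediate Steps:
M(u) = 5 - u
a = 188
A = 643 (A = -3 + 646 = 643)
P(F) = 250 (P(F) = 62 + 188 = 250)
R(T, v) = -643*v/3 - T³/3 (R(T, v) = -(T²*T + 643*v)/3 = -(T³ + 643*v)/3 = -643*v/3 - T³/3)
R(M(12), -612) - P(-87) = (-643/3*(-612) - (5 - 1*12)³/3) - 1*250 = (131172 - (5 - 12)³/3) - 250 = (131172 - ⅓*(-7)³) - 250 = (131172 - ⅓*(-343)) - 250 = (131172 + 343/3) - 250 = 393859/3 - 250 = 393109/3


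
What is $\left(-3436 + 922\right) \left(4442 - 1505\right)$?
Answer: $-7383618$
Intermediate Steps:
$\left(-3436 + 922\right) \left(4442 - 1505\right) = - 2514 \left(4442 - 1505\right) = \left(-2514\right) 2937 = -7383618$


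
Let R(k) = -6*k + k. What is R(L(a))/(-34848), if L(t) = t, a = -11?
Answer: -5/3168 ≈ -0.0015783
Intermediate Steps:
R(k) = -5*k
R(L(a))/(-34848) = -5*(-11)/(-34848) = 55*(-1/34848) = -5/3168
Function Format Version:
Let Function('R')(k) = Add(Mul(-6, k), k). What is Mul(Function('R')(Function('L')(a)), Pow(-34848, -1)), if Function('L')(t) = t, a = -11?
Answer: Rational(-5, 3168) ≈ -0.0015783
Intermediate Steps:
Function('R')(k) = Mul(-5, k)
Mul(Function('R')(Function('L')(a)), Pow(-34848, -1)) = Mul(Mul(-5, -11), Pow(-34848, -1)) = Mul(55, Rational(-1, 34848)) = Rational(-5, 3168)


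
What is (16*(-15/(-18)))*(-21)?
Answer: -280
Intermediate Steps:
(16*(-15/(-18)))*(-21) = (16*(-15*(-1/18)))*(-21) = (16*(⅚))*(-21) = (40/3)*(-21) = -280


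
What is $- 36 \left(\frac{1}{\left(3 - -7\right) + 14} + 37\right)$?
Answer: $- \frac{2667}{2} \approx -1333.5$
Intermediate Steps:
$- 36 \left(\frac{1}{\left(3 - -7\right) + 14} + 37\right) = - 36 \left(\frac{1}{\left(3 + 7\right) + 14} + 37\right) = - 36 \left(\frac{1}{10 + 14} + 37\right) = - 36 \left(\frac{1}{24} + 37\right) = \left(-36\right) \frac{889}{24} = - \frac{2667}{2}$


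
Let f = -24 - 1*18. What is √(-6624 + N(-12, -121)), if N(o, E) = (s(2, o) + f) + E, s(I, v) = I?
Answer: I*√6785 ≈ 82.371*I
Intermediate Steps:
f = -42 (f = -24 - 18 = -42)
N(o, E) = -40 + E (N(o, E) = (2 - 42) + E = -40 + E)
√(-6624 + N(-12, -121)) = √(-6624 + (-40 - 121)) = √(-6624 - 161) = √(-6785) = I*√6785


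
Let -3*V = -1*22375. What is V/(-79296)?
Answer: -22375/237888 ≈ -0.094057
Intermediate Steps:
V = 22375/3 (V = -(-1)*22375/3 = -⅓*(-22375) = 22375/3 ≈ 7458.3)
V/(-79296) = (22375/3)/(-79296) = (22375/3)*(-1/79296) = -22375/237888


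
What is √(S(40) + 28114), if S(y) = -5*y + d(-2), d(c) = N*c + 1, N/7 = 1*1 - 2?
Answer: √27929 ≈ 167.12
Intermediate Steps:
N = -7 (N = 7*(1*1 - 2) = 7*(1 - 2) = 7*(-1) = -7)
d(c) = 1 - 7*c (d(c) = -7*c + 1 = 1 - 7*c)
S(y) = 15 - 5*y (S(y) = -5*y + (1 - 7*(-2)) = -5*y + (1 + 14) = -5*y + 15 = 15 - 5*y)
√(S(40) + 28114) = √((15 - 5*40) + 28114) = √((15 - 200) + 28114) = √(-185 + 28114) = √27929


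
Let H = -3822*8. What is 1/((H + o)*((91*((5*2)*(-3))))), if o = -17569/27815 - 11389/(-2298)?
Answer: 2130629/177823733145877 ≈ 1.1982e-8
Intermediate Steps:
H = -30576
o = 276411473/63918870 (o = -17569*1/27815 - 11389*(-1/2298) = -17569/27815 + 11389/2298 = 276411473/63918870 ≈ 4.3244)
1/((H + o)*((91*((5*2)*(-3))))) = 1/((-30576 + 276411473/63918870)*((91*((5*2)*(-3))))) = 1/((-1954106957647/63918870)*((91*(10*(-3))))) = -63918870/(1954106957647*(91*(-30))) = -63918870/1954106957647/(-2730) = -63918870/1954106957647*(-1/2730) = 2130629/177823733145877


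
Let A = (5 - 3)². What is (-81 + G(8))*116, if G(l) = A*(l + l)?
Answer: -1972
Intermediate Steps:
A = 4 (A = 2² = 4)
G(l) = 8*l (G(l) = 4*(l + l) = 4*(2*l) = 8*l)
(-81 + G(8))*116 = (-81 + 8*8)*116 = (-81 + 64)*116 = -17*116 = -1972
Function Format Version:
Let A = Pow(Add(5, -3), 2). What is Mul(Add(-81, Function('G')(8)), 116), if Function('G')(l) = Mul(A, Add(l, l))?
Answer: -1972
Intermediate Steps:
A = 4 (A = Pow(2, 2) = 4)
Function('G')(l) = Mul(8, l) (Function('G')(l) = Mul(4, Add(l, l)) = Mul(4, Mul(2, l)) = Mul(8, l))
Mul(Add(-81, Function('G')(8)), 116) = Mul(Add(-81, Mul(8, 8)), 116) = Mul(Add(-81, 64), 116) = Mul(-17, 116) = -1972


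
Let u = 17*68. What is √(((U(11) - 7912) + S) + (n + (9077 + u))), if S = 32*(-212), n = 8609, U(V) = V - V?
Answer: √4146 ≈ 64.389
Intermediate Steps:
U(V) = 0
S = -6784
u = 1156
√(((U(11) - 7912) + S) + (n + (9077 + u))) = √(((0 - 7912) - 6784) + (8609 + (9077 + 1156))) = √((-7912 - 6784) + (8609 + 10233)) = √(-14696 + 18842) = √4146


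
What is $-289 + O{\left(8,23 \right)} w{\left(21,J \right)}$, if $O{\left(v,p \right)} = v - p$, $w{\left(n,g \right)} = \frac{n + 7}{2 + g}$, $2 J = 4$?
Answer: $-394$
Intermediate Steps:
$J = 2$ ($J = \frac{1}{2} \cdot 4 = 2$)
$w{\left(n,g \right)} = \frac{7 + n}{2 + g}$
$-289 + O{\left(8,23 \right)} w{\left(21,J \right)} = -289 + \left(8 - 23\right) \frac{7 + 21}{2 + 2} = -289 + \left(8 - 23\right) \frac{1}{4} \cdot 28 = -289 - 15 \cdot \frac{1}{4} \cdot 28 = -289 - 105 = -394$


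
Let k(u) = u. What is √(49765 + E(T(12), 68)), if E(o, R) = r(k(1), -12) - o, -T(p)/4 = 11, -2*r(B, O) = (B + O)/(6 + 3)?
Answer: √1793146/6 ≈ 223.18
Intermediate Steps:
r(B, O) = -B/18 - O/18 (r(B, O) = -(B + O)/(2*(6 + 3)) = -(B + O)/(2*9) = -(B/9 + O/9)/2 = -B/18 - O/18)
T(p) = -44 (T(p) = -4*11 = -44)
E(o, R) = 11/18 - o (E(o, R) = (-1/18*1 - 1/18*(-12)) - o = (-1/18 + ⅔) - o = 11/18 - o)
√(49765 + E(T(12), 68)) = √(49765 + (11/18 - 1*(-44))) = √(49765 + (11/18 + 44)) = √(49765 + 803/18) = √(896573/18) = √1793146/6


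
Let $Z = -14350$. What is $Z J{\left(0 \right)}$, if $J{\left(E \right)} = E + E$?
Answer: $0$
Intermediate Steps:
$J{\left(E \right)} = 2 E$
$Z J{\left(0 \right)} = - 14350 \cdot 2 \cdot 0 = \left(-14350\right) 0 = 0$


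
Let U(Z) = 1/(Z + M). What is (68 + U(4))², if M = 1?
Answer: 116281/25 ≈ 4651.2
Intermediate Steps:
U(Z) = 1/(1 + Z) (U(Z) = 1/(Z + 1) = 1/(1 + Z))
(68 + U(4))² = (68 + 1/(1 + 4))² = (68 + 1/5)² = (68 + ⅕)² = (341/5)² = 116281/25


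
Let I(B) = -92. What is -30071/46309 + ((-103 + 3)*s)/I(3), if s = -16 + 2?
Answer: -16899783/1065107 ≈ -15.867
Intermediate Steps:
s = -14
-30071/46309 + ((-103 + 3)*s)/I(3) = -30071/46309 + ((-103 + 3)*(-14))/(-92) = -30071*1/46309 - 100*(-14)*(-1/92) = -30071/46309 + 1400*(-1/92) = -30071/46309 - 350/23 = -16899783/1065107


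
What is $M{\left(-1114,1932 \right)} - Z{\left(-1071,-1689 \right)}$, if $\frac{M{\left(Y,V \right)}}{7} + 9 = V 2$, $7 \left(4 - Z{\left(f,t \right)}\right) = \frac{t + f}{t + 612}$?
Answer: $\frac{67804173}{2513} \approx 26981.0$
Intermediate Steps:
$Z{\left(f,t \right)} = 4 - \frac{f + t}{7 \left(612 + t\right)}$ ($Z{\left(f,t \right)} = 4 - \frac{\left(t + f\right) \frac{1}{t + 612}}{7} = 4 - \frac{\left(f + t\right) \frac{1}{612 + t}}{7} = 4 - \frac{\frac{1}{612 + t} \left(f + t\right)}{7} = 4 - \frac{f + t}{7 \left(612 + t\right)}$)
$M{\left(Y,V \right)} = -63 + 14 V$ ($M{\left(Y,V \right)} = -63 + 7 V 2 = -63 + 7 \cdot 2 V = -63 + 14 V$)
$M{\left(-1114,1932 \right)} - Z{\left(-1071,-1689 \right)} = \left(-63 + 14 \cdot 1932\right) - \frac{17136 - -1071 + 27 \left(-1689\right)}{7 \left(612 - 1689\right)} = \left(-63 + 27048\right) - \frac{17136 + 1071 - 45603}{7 \left(-1077\right)} = 26985 - \frac{1}{7} \left(- \frac{1}{1077}\right) \left(-27396\right) = 26985 - \frac{9132}{2513} = \frac{67804173}{2513}$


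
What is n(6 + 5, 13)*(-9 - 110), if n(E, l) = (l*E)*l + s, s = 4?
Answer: -221697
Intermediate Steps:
n(E, l) = 4 + E*l² (n(E, l) = (l*E)*l + 4 = (E*l)*l + 4 = E*l² + 4 = 4 + E*l²)
n(6 + 5, 13)*(-9 - 110) = (4 + (6 + 5)*13²)*(-9 - 110) = (4 + 11*169)*(-119) = (4 + 1859)*(-119) = 1863*(-119) = -221697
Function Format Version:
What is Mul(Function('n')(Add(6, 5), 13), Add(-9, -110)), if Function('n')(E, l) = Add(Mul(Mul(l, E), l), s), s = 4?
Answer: -221697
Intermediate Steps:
Function('n')(E, l) = Add(4, Mul(E, Pow(l, 2))) (Function('n')(E, l) = Add(Mul(Mul(l, E), l), 4) = Add(Mul(Mul(E, l), l), 4) = Add(Mul(E, Pow(l, 2)), 4) = Add(4, Mul(E, Pow(l, 2))))
Mul(Function('n')(Add(6, 5), 13), Add(-9, -110)) = Mul(Add(4, Mul(Add(6, 5), Pow(13, 2))), Add(-9, -110)) = Mul(Add(4, Mul(11, 169)), -119) = Mul(Add(4, 1859), -119) = Mul(1863, -119) = -221697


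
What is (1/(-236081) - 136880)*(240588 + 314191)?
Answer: -17927554277385899/236081 ≈ -7.5938e+10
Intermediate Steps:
(1/(-236081) - 136880)*(240588 + 314191) = (-1/236081 - 136880)*554779 = -32314767281/236081*554779 = -17927554277385899/236081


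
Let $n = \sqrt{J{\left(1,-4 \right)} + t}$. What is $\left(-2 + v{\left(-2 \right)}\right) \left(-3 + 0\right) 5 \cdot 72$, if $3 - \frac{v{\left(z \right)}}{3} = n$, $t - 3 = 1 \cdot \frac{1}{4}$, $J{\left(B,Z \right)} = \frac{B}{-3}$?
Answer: $-7560 + 540 \sqrt{105} \approx -2026.6$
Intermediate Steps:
$J{\left(B,Z \right)} = - \frac{B}{3}$ ($J{\left(B,Z \right)} = B \left(- \frac{1}{3}\right) = - \frac{B}{3}$)
$t = \frac{13}{4}$ ($t = 3 + 1 \cdot \frac{1}{4} = 3 + \frac{1}{4} = \frac{13}{4} \approx 3.25$)
$n = \frac{\sqrt{105}}{6}$ ($n = \sqrt{\left(- \frac{1}{3}\right) 1 + \frac{13}{4}} = \sqrt{- \frac{1}{3} + \frac{13}{4}} = \sqrt{\frac{35}{12}} = \frac{\sqrt{105}}{6} \approx 1.7078$)
$v{\left(z \right)} = 9 - \frac{\sqrt{105}}{2}$ ($v{\left(z \right)} = 9 - 3 \frac{\sqrt{105}}{6} = 9 - \frac{\sqrt{105}}{2}$)
$\left(-2 + v{\left(-2 \right)}\right) \left(-3 + 0\right) 5 \cdot 72 = \left(-2 + \left(9 - \frac{\sqrt{105}}{2}\right)\right) \left(-3 + 0\right) 5 \cdot 72 = \left(7 - \frac{\sqrt{105}}{2}\right) \left(\left(-3\right) 5\right) 72 = \left(7 - \frac{\sqrt{105}}{2}\right) \left(-15\right) 72 = \left(-105 + \frac{15 \sqrt{105}}{2}\right) 72 = -7560 + 540 \sqrt{105}$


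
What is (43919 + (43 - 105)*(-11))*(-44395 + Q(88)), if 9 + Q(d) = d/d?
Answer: -1980418203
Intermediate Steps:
Q(d) = -8 (Q(d) = -9 + d/d = -9 + 1 = -8)
(43919 + (43 - 105)*(-11))*(-44395 + Q(88)) = (43919 + (43 - 105)*(-11))*(-44395 - 8) = (43919 - 62*(-11))*(-44403) = (43919 + 682)*(-44403) = 44601*(-44403) = -1980418203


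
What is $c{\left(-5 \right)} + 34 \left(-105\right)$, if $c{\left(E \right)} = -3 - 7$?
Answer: $-3580$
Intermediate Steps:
$c{\left(E \right)} = -10$ ($c{\left(E \right)} = -3 - 7 = -10$)
$c{\left(-5 \right)} + 34 \left(-105\right) = -10 + 34 \left(-105\right) = -10 - 3570 = -3580$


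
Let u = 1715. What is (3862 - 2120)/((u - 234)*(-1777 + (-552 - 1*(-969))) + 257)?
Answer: -1742/2013903 ≈ -0.00086499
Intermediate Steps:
(3862 - 2120)/((u - 234)*(-1777 + (-552 - 1*(-969))) + 257) = (3862 - 2120)/((1715 - 234)*(-1777 + (-552 - 1*(-969))) + 257) = 1742/(1481*(-1777 + (-552 + 969)) + 257) = 1742/(1481*(-1777 + 417) + 257) = 1742/(1481*(-1360) + 257) = 1742/(-2014160 + 257) = 1742/(-2013903) = 1742*(-1/2013903) = -1742/2013903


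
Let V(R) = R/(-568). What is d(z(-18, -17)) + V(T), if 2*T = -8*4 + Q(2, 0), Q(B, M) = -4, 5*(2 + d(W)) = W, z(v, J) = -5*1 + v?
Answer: -9327/1420 ≈ -6.5683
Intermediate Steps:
z(v, J) = -5 + v
d(W) = -2 + W/5
T = -18 (T = (-8*4 - 4)/2 = (-32 - 4)/2 = (1/2)*(-36) = -18)
V(R) = -R/568 (V(R) = R*(-1/568) = -R/568)
d(z(-18, -17)) + V(T) = (-2 + (-5 - 18)/5) - 1/568*(-18) = (-2 + (1/5)*(-23)) + 9/284 = (-2 - 23/5) + 9/284 = -33/5 + 9/284 = -9327/1420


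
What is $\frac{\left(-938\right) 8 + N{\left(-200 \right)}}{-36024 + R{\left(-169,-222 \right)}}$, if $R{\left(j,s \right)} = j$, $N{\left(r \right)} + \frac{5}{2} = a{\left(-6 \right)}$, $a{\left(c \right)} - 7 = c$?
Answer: $\frac{883}{4258} \approx 0.20737$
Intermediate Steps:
$a{\left(c \right)} = 7 + c$
$N{\left(r \right)} = - \frac{3}{2}$ ($N{\left(r \right)} = - \frac{5}{2} + \left(7 - 6\right) = - \frac{5}{2} + 1 = - \frac{3}{2}$)
$\frac{\left(-938\right) 8 + N{\left(-200 \right)}}{-36024 + R{\left(-169,-222 \right)}} = \frac{\left(-938\right) 8 - \frac{3}{2}}{-36024 - 169} = \frac{-7504 - \frac{3}{2}}{-36193} = \left(- \frac{15011}{2}\right) \left(- \frac{1}{36193}\right) = \frac{883}{4258}$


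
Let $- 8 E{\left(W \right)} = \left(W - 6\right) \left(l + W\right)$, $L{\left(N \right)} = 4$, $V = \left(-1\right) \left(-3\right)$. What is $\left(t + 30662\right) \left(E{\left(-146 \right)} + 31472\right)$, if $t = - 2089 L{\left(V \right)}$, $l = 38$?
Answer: $656242520$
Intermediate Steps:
$V = 3$
$t = -8356$ ($t = \left(-2089\right) 4 = -8356$)
$E{\left(W \right)} = - \frac{\left(-6 + W\right) \left(38 + W\right)}{8}$ ($E{\left(W \right)} = - \frac{\left(W - 6\right) \left(38 + W\right)}{8} = - \frac{\left(-6 + W\right) \left(38 + W\right)}{8}$)
$\left(t + 30662\right) \left(E{\left(-146 \right)} + 31472\right) = \left(-8356 + 30662\right) \left(\left(\frac{57}{2} - -584 - \frac{\left(-146\right)^{2}}{8}\right) + 31472\right) = 22306 \left(\left(\frac{57}{2} + 584 - \frac{5329}{2}\right) + 31472\right) = 22306 \left(-2052 + 31472\right) = 22306 \cdot 29420 = 656242520$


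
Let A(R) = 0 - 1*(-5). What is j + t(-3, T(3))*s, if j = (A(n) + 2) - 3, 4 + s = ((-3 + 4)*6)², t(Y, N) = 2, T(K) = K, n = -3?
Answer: 68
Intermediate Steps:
A(R) = 5 (A(R) = 0 + 5 = 5)
s = 32 (s = -4 + ((-3 + 4)*6)² = -4 + (1*6)² = -4 + 6² = -4 + 36 = 32)
j = 4 (j = (5 + 2) - 3 = 7 - 3 = 4)
j + t(-3, T(3))*s = 4 + 2*32 = 4 + 64 = 68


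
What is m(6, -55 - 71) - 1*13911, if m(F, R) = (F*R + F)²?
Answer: 548589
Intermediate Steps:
m(F, R) = (F + F*R)²
m(6, -55 - 71) - 1*13911 = 6²*(1 + (-55 - 71))² - 1*13911 = 36*(1 - 126)² - 13911 = 36*(-125)² - 13911 = 36*15625 - 13911 = 562500 - 13911 = 548589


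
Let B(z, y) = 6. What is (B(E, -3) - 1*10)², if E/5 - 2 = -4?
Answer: 16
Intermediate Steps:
E = -10 (E = 10 + 5*(-4) = 10 - 20 = -10)
(B(E, -3) - 1*10)² = (6 - 1*10)² = (6 - 10)² = (-4)² = 16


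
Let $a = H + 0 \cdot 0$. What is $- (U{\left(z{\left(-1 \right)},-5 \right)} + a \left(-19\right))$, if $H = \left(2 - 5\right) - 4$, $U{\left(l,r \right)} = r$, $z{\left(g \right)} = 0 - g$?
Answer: $-128$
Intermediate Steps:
$z{\left(g \right)} = - g$
$H = -7$ ($H = -3 - 4 = -7$)
$a = -7$ ($a = -7 + 0 \cdot 0 = -7 + 0 = -7$)
$- (U{\left(z{\left(-1 \right)},-5 \right)} + a \left(-19\right)) = - (-5 - -133) = - (-5 + 133) = \left(-1\right) 128 = -128$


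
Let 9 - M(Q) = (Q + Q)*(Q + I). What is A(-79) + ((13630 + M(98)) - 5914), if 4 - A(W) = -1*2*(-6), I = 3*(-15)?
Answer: -2671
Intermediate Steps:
I = -45
A(W) = -8 (A(W) = 4 - (-1*2)*(-6) = 4 - (-2)*(-6) = 4 - 1*12 = 4 - 12 = -8)
M(Q) = 9 - 2*Q*(-45 + Q) (M(Q) = 9 - (Q + Q)*(Q - 45) = 9 - 2*Q*(-45 + Q))
A(-79) + ((13630 + M(98)) - 5914) = -8 + ((13630 + (9 - 2*98**2 + 90*98)) - 5914) = -8 + ((13630 + (9 - 2*9604 + 8820)) - 5914) = -8 + ((13630 + (9 - 19208 + 8820)) - 5914) = -8 + ((13630 - 10379) - 5914) = -8 + (3251 - 5914) = -8 - 2663 = -2671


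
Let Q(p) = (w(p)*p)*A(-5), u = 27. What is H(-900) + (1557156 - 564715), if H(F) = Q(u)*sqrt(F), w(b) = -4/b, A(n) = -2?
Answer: 992441 + 240*I ≈ 9.9244e+5 + 240.0*I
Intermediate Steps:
Q(p) = 8 (Q(p) = ((-4/p)*p)*(-2) = -4*(-2) = 8)
H(F) = 8*sqrt(F)
H(-900) + (1557156 - 564715) = 8*sqrt(-900) + (1557156 - 564715) = 8*(30*I) + 992441 = 240*I + 992441 = 992441 + 240*I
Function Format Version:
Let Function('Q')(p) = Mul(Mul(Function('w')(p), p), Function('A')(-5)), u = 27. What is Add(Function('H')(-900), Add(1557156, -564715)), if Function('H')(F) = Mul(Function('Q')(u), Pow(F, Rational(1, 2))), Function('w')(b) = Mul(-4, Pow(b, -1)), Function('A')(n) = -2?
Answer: Add(992441, Mul(240, I)) ≈ Add(9.9244e+5, Mul(240.00, I))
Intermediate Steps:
Function('Q')(p) = 8 (Function('Q')(p) = Mul(Mul(Mul(-4, Pow(p, -1)), p), -2) = Mul(-4, -2) = 8)
Function('H')(F) = Mul(8, Pow(F, Rational(1, 2)))
Add(Function('H')(-900), Add(1557156, -564715)) = Add(Mul(8, Pow(-900, Rational(1, 2))), Add(1557156, -564715)) = Add(Mul(8, Mul(30, I)), 992441) = Add(Mul(240, I), 992441) = Add(992441, Mul(240, I))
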